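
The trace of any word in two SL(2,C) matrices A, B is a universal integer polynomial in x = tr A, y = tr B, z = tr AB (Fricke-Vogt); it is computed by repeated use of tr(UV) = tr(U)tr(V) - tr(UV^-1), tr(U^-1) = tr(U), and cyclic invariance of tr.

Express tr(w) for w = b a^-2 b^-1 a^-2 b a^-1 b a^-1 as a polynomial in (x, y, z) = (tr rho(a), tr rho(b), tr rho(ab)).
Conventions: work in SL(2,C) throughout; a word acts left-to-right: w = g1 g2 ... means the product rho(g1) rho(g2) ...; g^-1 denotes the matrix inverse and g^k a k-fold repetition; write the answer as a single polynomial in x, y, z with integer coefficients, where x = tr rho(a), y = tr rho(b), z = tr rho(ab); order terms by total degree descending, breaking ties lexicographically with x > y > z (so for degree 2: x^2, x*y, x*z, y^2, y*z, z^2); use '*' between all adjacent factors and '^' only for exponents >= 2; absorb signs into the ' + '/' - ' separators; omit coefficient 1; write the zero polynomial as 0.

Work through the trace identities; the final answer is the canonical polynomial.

tr(b^2) = tr(b) * tr(b) - tr(1)  (reduce the b square) = y^2 - 2
tr(b^3) = tr(b) * tr(b^2) - tr(b)  (reduce the b square) = y^3 - 3*y
tr(a b^2) = tr(b) * tr(a b) - tr(a)  (reduce the b square) = y*z - x
tr(b^3 a) = tr(b) * tr(a b^2) - tr(a b)  (reduce the b square) = y^2*z - x*y - z
tr(b a^-1 b^2) = tr(b^3) * tr(a) - tr(b^3 a)  (eliminate a^-1) = x*y^3 - y^2*z - 2*x*y + z
tr(a b a b) = tr(b a) * tr(b a) - tr(1)  (split on b) = z^2 - 2
tr(a b a) = tr(a) * tr(b a) - tr(b)  (reduce the a square) = x*z - y
tr(b^2 a b a) = tr(b) * tr(a b a b) - tr(a b a)  (reduce the b square) = y*z^2 - x*z - y
tr(b a^-1 b^2 a) = tr(b^2 a b) * tr(a) - tr(b^2 a b a)  (eliminate a^-1) = x*y^2*z - x^2*y - y*z^2 + y
tr(b a^-1 b a^-1 b) = tr(b a^-1 b^2) * tr(a) - tr(b a^-1 b^2 a)  (eliminate a^-1) = x^2*y^3 - 2*x*y^2*z - x^2*y + y*z^2 + x*z - y
tr(b a^-1 b a b) = tr(b a b^2) * tr(a) - tr(b a b^2 a)  (eliminate a^-1) = x*y^2*z - x^2*y - y*z^2 + y
tr(b a b a b a) = tr(a b) * tr(a b a b) - tr(a^-1 b^-1)  (split on a) = z^3 - 3*z
tr(b a^-1 b a b a) = tr(b a b a b) * tr(a) - tr(b a b a b a)  (eliminate a^-1) = x*y*z^2 - x^2*z - z^3 - x*y + 3*z
tr(b a^-1 b a^-1 b a) = tr(b a^-1 b a b) * tr(a) - tr(b a^-1 b a b a)  (eliminate a^-1) = x^2*y^2*z - x^3*y - 2*x*y*z^2 + x^2*z + z^3 + 2*x*y - 3*z
tr(b a^-1 b a^-1 b a^-1) = tr(b a^-1 b a^-1 b) * tr(a) - tr(b a^-1 b a^-1 b a)  (eliminate a^-1) = x^3*y^3 - 3*x^2*y^2*z + 3*x*y*z^2 - z^3 - 3*x*y + 3*z
tr(a^-1 b a^-1 b a^-1 b a^-1) = tr(b a^-1 b a^-1 b a^-1) * tr(a) - tr(b a^-1 b a^-1 b)  (eliminate a^-1) = x^4*y^3 - 3*x^3*y^2*z - x^2*y^3 + 3*x^2*y*z^2 + 2*x*y^2*z - x*z^3 - 2*x^2*y - y*z^2 + 2*x*z + y
tr(b^4) = tr(b) * tr(b^3) - tr(b^2)  (reduce the b square) = y^4 - 4*y^2 + 2
tr(b^4 a) = tr(b) * tr(a b^3) - tr(a b^2)  (reduce the b square) = y^3*z - x*y^2 - 2*y*z + x
tr(b a^-1 b^3) = tr(b^4) * tr(a) - tr(b^4 a)  (eliminate a^-1) = x*y^4 - y^3*z - 3*x*y^2 + 2*y*z + x
tr(b^3 a b a) = tr(b) * tr(a b a b^2) - tr(a b a b)  (reduce the b square) = y^2*z^2 - x*y*z - y^2 - z^2 + 2
tr(b a^-1 b^3 a) = tr(b^3 a b) * tr(a) - tr(b^3 a b a)  (eliminate a^-1) = x*y^3*z - x^2*y^2 - y^2*z^2 - x*y*z + x^2 + y^2 + z^2 - 2
tr(b^2 a^-1 b a^-1 b) = tr(b a^-1 b^3) * tr(a) - tr(b a^-1 b^3 a)  (eliminate a^-1) = x^2*y^4 - 2*x*y^3*z - 2*x^2*y^2 + y^2*z^2 + 3*x*y*z - y^2 - z^2 + 2
tr(b a^-1 b a b^2) = tr(b a b^3) * tr(a) - tr(b a b^3 a)  (eliminate a^-1) = x*y^3*z - x^2*y^2 - y^2*z^2 - x*y*z + x^2 + y^2 + z^2 - 2
tr(a^2) = tr(a) * tr(a) - tr(1)  (reduce the a square) = x^2 - 2
tr(a b^2 a) = tr(b) * tr(a^2 b) - tr(a^2)  (reduce the b square) = x*y*z - x^2 - y^2 + 2
tr(b a b^2 a b) = tr(b) * tr(a b^2 a b) - tr(a b^2 a)  (reduce the b square) = y^2*z^2 - 2*x*y*z + x^2 - 2
tr(a b a b a) = tr(a) * tr(b a b a) - tr(b a b)  (reduce the a square) = x*z^2 - y*z - x
tr(b a b^2 a b a) = tr(b) * tr(a b a b a b) - tr(a b a b a)  (reduce the b square) = y*z^3 - x*z^2 - 2*y*z + x
tr(b a^-1 b a b^2 a) = tr(b a b^2 a b) * tr(a) - tr(b a b^2 a b a)  (eliminate a^-1) = x*y^2*z^2 - 2*x^2*y*z - y*z^3 + x^3 + x*z^2 + 2*y*z - 3*x
tr(b^2 a^-1 b a^-1 b a) = tr(b a^-1 b a b^2) * tr(a) - tr(b a^-1 b a b^2 a)  (eliminate a^-1) = x^2*y^3*z - x^3*y^2 - 2*x*y^2*z^2 + x^2*y*z + y*z^3 + x*y^2 - 2*y*z + x
tr(b a^-1 b a^-1 b a^-1 b) = tr(b^2 a^-1 b a^-1 b) * tr(a) - tr(b^2 a^-1 b a^-1 b a)  (eliminate a^-1) = x^3*y^4 - 3*x^2*y^3*z - x^3*y^2 + 3*x*y^2*z^2 + 2*x^2*y*z - y*z^3 - 2*x*y^2 - x*z^2 + 2*y*z + x
tr(b a^-1 b^2 a b) = tr(b^2 a b^2) * tr(a) - tr(b^2 a b^2 a)  (eliminate a^-1) = x*y^3*z - x^2*y^2 - y^2*z^2 + 2
tr(b a^-1 b^2 a b a) = tr(b^2 a b a b) * tr(a) - tr(b^2 a b a b a)  (eliminate a^-1) = x*y^2*z^2 - x^2*y*z - y*z^3 - x*y^2 + 2*y*z + x
tr(b a b a^-1 b a^-1 b) = tr(b a^-1 b^2 a b) * tr(a) - tr(b a^-1 b^2 a b a)  (eliminate a^-1) = x^2*y^3*z - x^3*y^2 - 2*x*y^2*z^2 + x^2*y*z + y*z^3 + x*y^2 - 2*y*z + x
tr(b a b a b a b a) = tr(b a b a b a) * tr(b a) - tr(a b a b)  (split on b) = z^4 - 4*z^2 + 2
tr(b a b a b a^-1 b a) = tr(b a b a b a b) * tr(a) - tr(b a b a b a b a)  (eliminate a^-1) = x*y*z^3 - x^2*z^2 - z^4 - 2*x*y*z + x^2 + 4*z^2 - 2
tr(b a b a^-1 b a^-1 b a) = tr(b a b a b a^-1 b) * tr(a) - tr(b a b a b a^-1 b a)  (eliminate a^-1) = x^2*y^2*z^2 - x^3*y*z - 2*x*y*z^3 - x^2*y^2 + x^2*z^2 + z^4 + 4*x*y*z - 4*z^2 + 2
tr(b a^-1 b a^-1 b a^-1 b a) = tr(b a b a^-1 b a^-1 b) * tr(a) - tr(b a b a^-1 b a^-1 b a)  (eliminate a^-1) = x^3*y^3*z - x^4*y^2 - 3*x^2*y^2*z^2 + 2*x^3*y*z + 3*x*y*z^3 + 2*x^2*y^2 - x^2*z^2 - z^4 - 6*x*y*z + x^2 + 4*z^2 - 2
tr(a^-1 b a^-1 b a^-1 b a^-1 b) = tr(b a^-1 b a^-1 b a^-1 b) * tr(a) - tr(b a^-1 b a^-1 b a^-1 b a)  (eliminate a^-1) = x^4*y^4 - 4*x^3*y^3*z + 6*x^2*y^2*z^2 - 4*x*y*z^3 - 4*x^2*y^2 + z^4 + 8*x*y*z - 4*z^2 + 2
tr(a^-1 b a^-1 b a^-1 b a^-1 b^-1) = tr(a^-1 b a^-1 b a^-1 b a^-1) * tr(b) - tr(a^-1 b a^-1 b a^-1 b a^-1 b)  (eliminate b^-1) = x^3*y^3*z - x^2*y^4 - 3*x^2*y^2*z^2 + 2*x*y^3*z + 3*x*y*z^3 + 2*x^2*y^2 - y^2*z^2 - z^4 - 6*x*y*z + y^2 + 4*z^2 - 2
tr(b^2 a^-1) = tr(b^2) * tr(a) - tr(b^2 a)  (eliminate a^-1) = x*y^2 - y*z - x
tr(b a^-2 b) = tr(b^2 a^-1) * tr(a) - tr(b^2)  (eliminate a^-1) = x^2*y^2 - x*y*z - x^2 - y^2 + 2
tr(b a b a^-1) = tr(b a b) * tr(a) - tr(b a b a)  (eliminate a^-1) = x*y*z - x^2 - z^2 + 2
tr(b a^-2 b a) = tr(b a b a^-1) * tr(a) - tr(b a b)  (eliminate a^-1) = x^2*y*z - x^3 - x*z^2 - y*z + 3*x
tr(a^-1 b a^-1 b a^-1) = tr(b a^-2 b) * tr(a) - tr(b a^-2 b a)  (eliminate a^-1) = x^3*y^2 - 2*x^2*y*z - x*y^2 + x*z^2 + y*z - x
tr(a^-1 b^-1 a^-2 b a^-1 b a^-1 b) = tr(a^-1 b a^-1 b a^-1 b a^-1 b^-1) * tr(a) - tr(a^-1 b a^-1 b a^-1 b a^-1 b^-1 a)  (eliminate a^-1) = x^4*y^3*z - x^3*y^4 - 3*x^3*y^2*z^2 + 2*x^2*y^3*z + 3*x^2*y*z^3 + x^3*y^2 - x*y^2*z^2 - x*z^4 - 4*x^2*y*z + 2*x*y^2 + 3*x*z^2 - y*z - x
tr(a^-1 b a^-1 b) = tr(b a^-1 b) * tr(a) - tr(b a^-1 b a)  (eliminate a^-1) = x^2*y^2 - 2*x*y*z + z^2 - 2
tr(a^-2 b a^-1 b a^-1) = tr(a^-2 b a^-1 b) * tr(a) - tr(a^-2 b a^-1 b a)  (eliminate a^-1) = x^4*y^2 - 2*x^3*y*z - 2*x^2*y^2 + x^2*z^2 + 3*x*y*z - x^2 - z^2 + 2
tr(b a^-2 b^-1 a^-2 b a^-1 b a^-1) = tr(a^-1 b^-1 a^-2 b a^-1 b a^-1 b) * tr(a) - tr(a^-1 b^-1 a^-2 b a^-1 b a^-1 b a)  (eliminate a^-1) = x^5*y^3*z - x^4*y^4 - 3*x^4*y^2*z^2 + 2*x^3*y^3*z + 3*x^3*y*z^3 - x^2*y^2*z^2 - x^2*z^4 - 2*x^3*y*z + 4*x^2*y^2 + 2*x^2*z^2 - 4*x*y*z + z^2 - 2

x^5*y^3*z - x^4*y^4 - 3*x^4*y^2*z^2 + 2*x^3*y^3*z + 3*x^3*y*z^3 - x^2*y^2*z^2 - x^2*z^4 - 2*x^3*y*z + 4*x^2*y^2 + 2*x^2*z^2 - 4*x*y*z + z^2 - 2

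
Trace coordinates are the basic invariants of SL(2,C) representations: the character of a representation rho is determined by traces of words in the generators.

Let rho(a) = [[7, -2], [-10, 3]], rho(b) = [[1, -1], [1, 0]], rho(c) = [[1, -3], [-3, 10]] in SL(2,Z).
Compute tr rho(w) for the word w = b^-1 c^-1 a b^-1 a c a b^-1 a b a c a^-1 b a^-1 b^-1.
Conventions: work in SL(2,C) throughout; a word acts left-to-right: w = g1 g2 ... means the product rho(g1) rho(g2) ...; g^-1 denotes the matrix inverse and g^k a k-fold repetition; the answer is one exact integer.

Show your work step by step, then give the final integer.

rho(b^-1) = [[0, 1], [-1, 1]]
... * rho(c^-1) = [[10, 3], [3, 1]]  ->  [[3, 1], [-7, -2]]
... * rho(a) = [[7, -2], [-10, 3]]  ->  [[11, -3], [-29, 8]]
... * rho(b^-1) = [[0, 1], [-1, 1]]  ->  [[3, 8], [-8, -21]]
... * rho(a) = [[7, -2], [-10, 3]]  ->  [[-59, 18], [154, -47]]
... * rho(c) = [[1, -3], [-3, 10]]  ->  [[-113, 357], [295, -932]]
... * rho(a) = [[7, -2], [-10, 3]]  ->  [[-4361, 1297], [11385, -3386]]
... * rho(b^-1) = [[0, 1], [-1, 1]]  ->  [[-1297, -3064], [3386, 7999]]
... * rho(a) = [[7, -2], [-10, 3]]  ->  [[21561, -6598], [-56288, 17225]]
... * rho(b) = [[1, -1], [1, 0]]  ->  [[14963, -21561], [-39063, 56288]]
... * rho(a) = [[7, -2], [-10, 3]]  ->  [[320351, -94609], [-836321, 246990]]
... * rho(c) = [[1, -3], [-3, 10]]  ->  [[604178, -1907143], [-1577291, 4978863]]
... * rho(a^-1) = [[3, 2], [10, 7]]  ->  [[-17258896, -12141645], [45056757, 31697459]]
... * rho(b) = [[1, -1], [1, 0]]  ->  [[-29400541, 17258896], [76754216, -45056757]]
... * rho(a^-1) = [[3, 2], [10, 7]]  ->  [[84387337, 62011190], [-220304922, -161888867]]
... * rho(b^-1) = [[0, 1], [-1, 1]]  ->  [[-62011190, 146398527], [161888867, -382193789]]
tr = -62011190 + -382193789 = -444204979

-444204979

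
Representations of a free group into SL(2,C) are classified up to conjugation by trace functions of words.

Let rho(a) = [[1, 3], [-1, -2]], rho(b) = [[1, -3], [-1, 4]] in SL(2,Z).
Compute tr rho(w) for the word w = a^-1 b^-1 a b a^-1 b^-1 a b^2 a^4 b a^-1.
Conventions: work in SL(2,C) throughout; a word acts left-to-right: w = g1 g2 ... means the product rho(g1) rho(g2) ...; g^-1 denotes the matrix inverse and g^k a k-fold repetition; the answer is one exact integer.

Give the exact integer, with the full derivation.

47399

rho(a^-1) = [[-2, -3], [1, 1]]
... * rho(b^-1) = [[4, 3], [1, 1]]  ->  [[-11, -9], [5, 4]]
... * rho(a) = [[1, 3], [-1, -2]]  ->  [[-2, -15], [1, 7]]
... * rho(b) = [[1, -3], [-1, 4]]  ->  [[13, -54], [-6, 25]]
... * rho(a^-1) = [[-2, -3], [1, 1]]  ->  [[-80, -93], [37, 43]]
... * rho(b^-1) = [[4, 3], [1, 1]]  ->  [[-413, -333], [191, 154]]
... * rho(a) = [[1, 3], [-1, -2]]  ->  [[-80, -573], [37, 265]]
... * rho(b) = [[1, -3], [-1, 4]]  ->  [[493, -2052], [-228, 949]]
... * rho(b) = [[1, -3], [-1, 4]]  ->  [[2545, -9687], [-1177, 4480]]
... * rho(a) = [[1, 3], [-1, -2]]  ->  [[12232, 27009], [-5657, -12491]]
... * rho(a) = [[1, 3], [-1, -2]]  ->  [[-14777, -17322], [6834, 8011]]
... * rho(a) = [[1, 3], [-1, -2]]  ->  [[2545, -9687], [-1177, 4480]]
... * rho(a) = [[1, 3], [-1, -2]]  ->  [[12232, 27009], [-5657, -12491]]
... * rho(b) = [[1, -3], [-1, 4]]  ->  [[-14777, 71340], [6834, -32993]]
... * rho(a^-1) = [[-2, -3], [1, 1]]  ->  [[100894, 115671], [-46661, -53495]]
tr = 100894 + -53495 = 47399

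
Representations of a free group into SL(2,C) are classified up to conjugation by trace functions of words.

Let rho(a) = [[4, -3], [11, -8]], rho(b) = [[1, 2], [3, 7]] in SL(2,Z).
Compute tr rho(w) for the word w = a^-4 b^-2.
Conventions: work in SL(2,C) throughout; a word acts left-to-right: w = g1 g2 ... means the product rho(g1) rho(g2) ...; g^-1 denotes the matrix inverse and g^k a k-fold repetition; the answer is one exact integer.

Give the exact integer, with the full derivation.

rho(a^-1) = [[-8, 3], [-11, 4]]
... * rho(a^-1) = [[-8, 3], [-11, 4]]  ->  [[31, -12], [44, -17]]
... * rho(a^-1) = [[-8, 3], [-11, 4]]  ->  [[-116, 45], [-165, 64]]
... * rho(a^-1) = [[-8, 3], [-11, 4]]  ->  [[433, -168], [616, -239]]
... * rho(b^-1) = [[7, -2], [-3, 1]]  ->  [[3535, -1034], [5029, -1471]]
... * rho(b^-1) = [[7, -2], [-3, 1]]  ->  [[27847, -8104], [39616, -11529]]
tr = 27847 + -11529 = 16318

16318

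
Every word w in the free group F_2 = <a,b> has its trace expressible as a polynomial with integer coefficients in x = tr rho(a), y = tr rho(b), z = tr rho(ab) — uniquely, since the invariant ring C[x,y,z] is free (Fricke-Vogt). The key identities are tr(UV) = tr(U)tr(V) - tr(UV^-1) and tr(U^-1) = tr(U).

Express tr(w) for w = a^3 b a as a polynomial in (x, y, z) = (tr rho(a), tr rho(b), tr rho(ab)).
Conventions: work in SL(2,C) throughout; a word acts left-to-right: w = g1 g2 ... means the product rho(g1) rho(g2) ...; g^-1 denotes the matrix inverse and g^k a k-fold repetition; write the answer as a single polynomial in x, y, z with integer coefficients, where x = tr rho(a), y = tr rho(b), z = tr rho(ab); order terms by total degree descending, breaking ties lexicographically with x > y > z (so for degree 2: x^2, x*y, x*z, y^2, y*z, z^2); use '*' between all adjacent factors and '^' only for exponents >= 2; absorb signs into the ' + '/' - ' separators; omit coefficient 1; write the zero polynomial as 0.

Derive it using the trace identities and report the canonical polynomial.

x^3*z - x^2*y - 2*x*z + y

trace(a b a) = trace(a) * trace(b a) - trace(b) = x*z - y
use: trace(a^2 b a) = trace(a) * trace(a b a) - trace(a b) = x^2*z - x*y - z
use: trace(a^3 b a) = trace(a) * trace(a^2 b a) - trace(a^2 b) = x^3*z - x^2*y - 2*x*z + y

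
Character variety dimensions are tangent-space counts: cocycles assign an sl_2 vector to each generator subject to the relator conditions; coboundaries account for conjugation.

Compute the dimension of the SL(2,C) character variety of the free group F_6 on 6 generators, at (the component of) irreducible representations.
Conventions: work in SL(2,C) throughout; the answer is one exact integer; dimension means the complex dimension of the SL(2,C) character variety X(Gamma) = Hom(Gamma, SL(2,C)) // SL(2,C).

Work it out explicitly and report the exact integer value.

15

Gamma = F_6 has 6 generators and no relators.
So Z^1 = (sl_2)^6 in full: dim Z^1 = 18.
At an irreducible rho the centralizer of the image in sl_2 is 0, so the coboundary map sl_2 -> Z^1 is injective: dim B^1 = 3.
dim X = dim H^1 = dim Z^1 - dim B^1 = 18 - 3 = 15.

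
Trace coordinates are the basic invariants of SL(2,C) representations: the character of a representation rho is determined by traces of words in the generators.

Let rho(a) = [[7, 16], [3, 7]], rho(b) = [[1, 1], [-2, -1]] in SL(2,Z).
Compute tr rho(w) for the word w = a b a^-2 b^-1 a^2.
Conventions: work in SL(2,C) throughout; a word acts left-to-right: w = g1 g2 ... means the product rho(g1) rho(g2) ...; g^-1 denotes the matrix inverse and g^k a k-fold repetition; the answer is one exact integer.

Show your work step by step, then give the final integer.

rho(a) = [[7, 16], [3, 7]]
... * rho(b) = [[1, 1], [-2, -1]]  ->  [[-25, -9], [-11, -4]]
... * rho(a^-1) = [[7, -16], [-3, 7]]  ->  [[-148, 337], [-65, 148]]
... * rho(a^-1) = [[7, -16], [-3, 7]]  ->  [[-2047, 4727], [-899, 2076]]
... * rho(b^-1) = [[-1, -1], [2, 1]]  ->  [[11501, 6774], [5051, 2975]]
... * rho(a) = [[7, 16], [3, 7]]  ->  [[100829, 231434], [44282, 101641]]
... * rho(a) = [[7, 16], [3, 7]]  ->  [[1400105, 3233302], [614897, 1419999]]
tr = 1400105 + 1419999 = 2820104

2820104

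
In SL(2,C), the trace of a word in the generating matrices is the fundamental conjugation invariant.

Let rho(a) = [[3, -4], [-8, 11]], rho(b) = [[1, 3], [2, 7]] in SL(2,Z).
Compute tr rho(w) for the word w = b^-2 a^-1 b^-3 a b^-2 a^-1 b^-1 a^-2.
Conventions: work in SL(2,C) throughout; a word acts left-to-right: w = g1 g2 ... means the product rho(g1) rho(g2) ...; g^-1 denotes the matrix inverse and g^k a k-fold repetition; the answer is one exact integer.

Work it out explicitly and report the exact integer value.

rho(b^-1) = [[7, -3], [-2, 1]]
... * rho(b^-1) = [[7, -3], [-2, 1]]  ->  [[55, -24], [-16, 7]]
... * rho(a^-1) = [[11, 4], [8, 3]]  ->  [[413, 148], [-120, -43]]
... * rho(b^-1) = [[7, -3], [-2, 1]]  ->  [[2595, -1091], [-754, 317]]
... * rho(b^-1) = [[7, -3], [-2, 1]]  ->  [[20347, -8876], [-5912, 2579]]
... * rho(b^-1) = [[7, -3], [-2, 1]]  ->  [[160181, -69917], [-46542, 20315]]
... * rho(a) = [[3, -4], [-8, 11]]  ->  [[1039879, -1409811], [-302146, 409633]]
... * rho(b^-1) = [[7, -3], [-2, 1]]  ->  [[10098775, -4529448], [-2934288, 1316071]]
... * rho(b^-1) = [[7, -3], [-2, 1]]  ->  [[79750321, -34825773], [-23172158, 10118935]]
... * rho(a^-1) = [[11, 4], [8, 3]]  ->  [[598647347, 214523965], [-173942258, -62331827]]
... * rho(b^-1) = [[7, -3], [-2, 1]]  ->  [[3761483499, -1581418076], [-1092932152, 459494947]]
... * rho(a^-1) = [[11, 4], [8, 3]]  ->  [[28724973881, 10301679768], [-8346294096, -2993243767]]
... * rho(a^-1) = [[11, 4], [8, 3]]  ->  [[398388150835, 145804934828], [-115755185192, -42364907685]]
tr = 398388150835 + -42364907685 = 356023243150

356023243150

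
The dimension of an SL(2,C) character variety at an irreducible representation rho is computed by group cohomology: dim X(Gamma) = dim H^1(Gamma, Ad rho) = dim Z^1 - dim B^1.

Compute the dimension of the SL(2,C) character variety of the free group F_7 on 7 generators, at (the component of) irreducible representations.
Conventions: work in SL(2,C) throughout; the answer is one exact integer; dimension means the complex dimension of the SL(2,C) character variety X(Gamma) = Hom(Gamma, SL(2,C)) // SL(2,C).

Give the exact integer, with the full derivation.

18

The free group F_7: 7 generators, no relators.
Z^1(Gamma, Ad rho) = (sl_2)^7: a cocycle is a free choice of one sl_2 vector per generator, so dim Z^1 = 3*7 = 21.
dim B^1 = 3: the coboundary map is injective because an irreducible image has centralizer 0 in sl_2.
Therefore dim X = 21 - 3 = 18.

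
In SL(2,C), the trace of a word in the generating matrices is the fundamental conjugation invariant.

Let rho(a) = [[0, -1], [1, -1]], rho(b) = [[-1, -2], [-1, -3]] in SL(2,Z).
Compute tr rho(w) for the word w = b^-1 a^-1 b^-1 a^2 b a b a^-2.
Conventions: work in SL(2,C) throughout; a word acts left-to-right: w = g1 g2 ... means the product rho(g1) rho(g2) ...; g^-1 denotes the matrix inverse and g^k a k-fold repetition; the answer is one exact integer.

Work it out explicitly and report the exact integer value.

38

rho(b^-1) = [[-3, 2], [1, -1]]
... * rho(a^-1) = [[-1, 1], [-1, 0]]  ->  [[1, -3], [0, 1]]
... * rho(b^-1) = [[-3, 2], [1, -1]]  ->  [[-6, 5], [1, -1]]
... * rho(a) = [[0, -1], [1, -1]]  ->  [[5, 1], [-1, 0]]
... * rho(a) = [[0, -1], [1, -1]]  ->  [[1, -6], [0, 1]]
... * rho(b) = [[-1, -2], [-1, -3]]  ->  [[5, 16], [-1, -3]]
... * rho(a) = [[0, -1], [1, -1]]  ->  [[16, -21], [-3, 4]]
... * rho(b) = [[-1, -2], [-1, -3]]  ->  [[5, 31], [-1, -6]]
... * rho(a^-1) = [[-1, 1], [-1, 0]]  ->  [[-36, 5], [7, -1]]
... * rho(a^-1) = [[-1, 1], [-1, 0]]  ->  [[31, -36], [-6, 7]]
tr = 31 + 7 = 38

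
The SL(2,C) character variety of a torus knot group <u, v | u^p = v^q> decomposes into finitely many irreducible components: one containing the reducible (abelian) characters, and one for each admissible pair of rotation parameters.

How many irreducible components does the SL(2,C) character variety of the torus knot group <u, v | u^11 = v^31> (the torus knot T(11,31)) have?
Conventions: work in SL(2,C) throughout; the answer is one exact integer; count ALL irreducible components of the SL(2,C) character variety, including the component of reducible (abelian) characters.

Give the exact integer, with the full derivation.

151

For T(11,31): irreducibility forces the central element u^11 = v^31 to one of +I, -I.
On an irreducible component, tr(u) is locked at 2*cos(pi*alpha/11) for some alpha in 1..10, and tr(v) at 2*cos(pi*beta/31) for some beta in 1..30.
The two central values (-1)^alpha I and (-1)^beta I must be the same matrix, so alpha and beta share a parity.
count pairs: odd alpha (5 choices) x odd beta (15), plus even alpha (5) x even beta (15): 5*15 + 5*15 = 150.
Total: 150 irreducible-character components + 1 reducible (abelian) component = 151.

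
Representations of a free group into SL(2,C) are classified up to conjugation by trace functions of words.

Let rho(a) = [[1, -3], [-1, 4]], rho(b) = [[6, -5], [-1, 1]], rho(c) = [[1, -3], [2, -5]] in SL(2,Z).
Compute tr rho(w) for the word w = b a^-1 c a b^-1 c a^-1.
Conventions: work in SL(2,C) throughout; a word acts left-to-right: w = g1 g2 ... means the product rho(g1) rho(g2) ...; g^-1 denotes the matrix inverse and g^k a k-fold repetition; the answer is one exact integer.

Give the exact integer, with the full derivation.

-8713

rho(b) = [[6, -5], [-1, 1]]
... * rho(a^-1) = [[4, 3], [1, 1]]  ->  [[19, 13], [-3, -2]]
... * rho(c) = [[1, -3], [2, -5]]  ->  [[45, -122], [-7, 19]]
... * rho(a) = [[1, -3], [-1, 4]]  ->  [[167, -623], [-26, 97]]
... * rho(b^-1) = [[1, 5], [1, 6]]  ->  [[-456, -2903], [71, 452]]
... * rho(c) = [[1, -3], [2, -5]]  ->  [[-6262, 15883], [975, -2473]]
... * rho(a^-1) = [[4, 3], [1, 1]]  ->  [[-9165, -2903], [1427, 452]]
tr = -9165 + 452 = -8713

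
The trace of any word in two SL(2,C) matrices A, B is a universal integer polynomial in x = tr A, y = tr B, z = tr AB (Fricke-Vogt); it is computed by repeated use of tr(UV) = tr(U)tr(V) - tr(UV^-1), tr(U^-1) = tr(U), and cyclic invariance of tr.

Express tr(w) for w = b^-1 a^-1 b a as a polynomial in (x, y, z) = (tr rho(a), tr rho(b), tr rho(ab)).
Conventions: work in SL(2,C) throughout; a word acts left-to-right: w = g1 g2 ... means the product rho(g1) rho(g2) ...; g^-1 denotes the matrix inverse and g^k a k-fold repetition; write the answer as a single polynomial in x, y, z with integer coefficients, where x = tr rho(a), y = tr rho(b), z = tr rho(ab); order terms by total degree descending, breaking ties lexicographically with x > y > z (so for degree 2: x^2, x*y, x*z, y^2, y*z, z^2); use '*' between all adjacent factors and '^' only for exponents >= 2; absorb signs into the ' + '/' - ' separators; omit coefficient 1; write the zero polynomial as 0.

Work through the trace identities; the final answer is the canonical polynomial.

reduce: trace(a b a) = trace(a) trace(b a) - trace(b)  (reduce the a square) = x*z - y
trace(a b a b) = trace(b a) trace(b a) - trace(1)  (split on b) = z^2 - 2
trace(b a b^-1 a) = trace(a b a) trace(b) - trace(a b a b)  (eliminate b^-1) = x*y*z - y^2 - z^2 + 2
reduce: trace(b^-1 a^-1 b a) = trace(b a b^-1) trace(a) - trace(b a b^-1 a)  (eliminate a^-1) = -x*y*z + x^2 + y^2 + z^2 - 2

-x*y*z + x^2 + y^2 + z^2 - 2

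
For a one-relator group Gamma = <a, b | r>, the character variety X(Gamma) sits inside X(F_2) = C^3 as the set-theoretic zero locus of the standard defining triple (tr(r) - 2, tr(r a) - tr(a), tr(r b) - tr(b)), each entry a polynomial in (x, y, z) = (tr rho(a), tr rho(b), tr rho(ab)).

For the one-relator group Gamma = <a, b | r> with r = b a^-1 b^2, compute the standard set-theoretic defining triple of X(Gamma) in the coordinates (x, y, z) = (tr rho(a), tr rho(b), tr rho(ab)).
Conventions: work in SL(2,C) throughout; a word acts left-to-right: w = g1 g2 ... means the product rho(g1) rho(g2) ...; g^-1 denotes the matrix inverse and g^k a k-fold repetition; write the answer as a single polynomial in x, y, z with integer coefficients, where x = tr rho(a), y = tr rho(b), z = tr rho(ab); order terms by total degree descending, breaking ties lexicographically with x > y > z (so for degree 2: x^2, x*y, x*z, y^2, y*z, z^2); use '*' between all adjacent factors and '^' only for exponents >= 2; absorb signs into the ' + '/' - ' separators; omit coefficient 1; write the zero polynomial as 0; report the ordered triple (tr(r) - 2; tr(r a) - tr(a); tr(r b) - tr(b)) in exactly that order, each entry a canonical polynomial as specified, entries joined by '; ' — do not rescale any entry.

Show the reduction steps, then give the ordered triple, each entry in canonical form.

next, tr(b^2) = tr(b) tr(b) - tr(1)  (reduce the b square) = y^2 - 2
next, tr(b^3) = tr(b) tr(b^2) - tr(b)  (reduce the b square) = y^3 - 3*y
and tr(a b^2) = tr(b) tr(a b) - tr(a)  (reduce the b square) = y*z - x
tr(b^3 a) = tr(b) tr(a b^2) - tr(a b)  (reduce the b square) = y^2*z - x*y - z
next, tr(b a^-1 b^2) = tr(b^3) tr(a) - tr(b^3 a)  (eliminate a^-1) = x*y^3 - y^2*z - 2*x*y + z
and tr(a b a b) = tr(b a) tr(b a) - tr(1)   [split at a repeated b] = z^2 - 2
tr(a b a) = tr(a) tr(b a) - tr(b)   [square of a] = x*z - y
tr(b^2 a b a) = tr(b) tr(a b a b) - tr(a b a)   [square of b] = y*z^2 - x*z - y
and tr(b a^-1 b^2 a) = tr(b^2 a b) tr(a) - tr(b^2 a b a)   [inverse elimination on a] = x*y^2*z - x^2*y - y*z^2 + y
and tr(b^4) = tr(b) tr(b^3) - tr(b^2) = y^4 - 4*y^2 + 2
tr(b^4 a) = tr(b) tr(b a b^2) - tr(b a b) = y^3*z - x*y^2 - 2*y*z + x
tr(b a^-1 b^3) = tr(b^4) tr(a) - tr(b^4 a) = x*y^4 - y^3*z - 3*x*y^2 + 2*y*z + x
assemble the triple (tr(r) - 2; tr(r a) - x; tr(r b) - y)

x*y^3 - y^2*z - 2*x*y + z - 2; x*y^2*z - x^2*y - y*z^2 - x + y; x*y^4 - y^3*z - 3*x*y^2 + 2*y*z + x - y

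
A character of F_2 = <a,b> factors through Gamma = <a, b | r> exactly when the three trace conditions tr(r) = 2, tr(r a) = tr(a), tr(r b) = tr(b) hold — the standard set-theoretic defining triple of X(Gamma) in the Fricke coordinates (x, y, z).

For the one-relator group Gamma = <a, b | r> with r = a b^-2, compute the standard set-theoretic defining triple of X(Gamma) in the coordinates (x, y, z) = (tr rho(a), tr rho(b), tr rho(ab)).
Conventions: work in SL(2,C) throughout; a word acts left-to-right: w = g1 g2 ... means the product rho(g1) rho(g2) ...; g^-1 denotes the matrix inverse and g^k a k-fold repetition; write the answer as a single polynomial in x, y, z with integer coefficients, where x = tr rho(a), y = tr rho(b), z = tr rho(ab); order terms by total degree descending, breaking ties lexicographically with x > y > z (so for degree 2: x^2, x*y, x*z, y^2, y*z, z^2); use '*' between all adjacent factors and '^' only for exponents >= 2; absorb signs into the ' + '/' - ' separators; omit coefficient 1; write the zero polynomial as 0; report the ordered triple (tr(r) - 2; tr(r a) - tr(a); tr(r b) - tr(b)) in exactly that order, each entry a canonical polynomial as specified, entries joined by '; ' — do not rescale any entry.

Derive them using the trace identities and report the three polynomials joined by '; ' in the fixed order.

reduce: trace(a b^-1) = trace(a) * trace(b) - trace(a b) = x*y - z
trace(a b^-2) = trace(a b^-1) * trace(b) - trace(a) = x*y^2 - y*z - x
trace(a^2) = trace(a) * trace(a) - trace(1)   [square of a] = x^2 - 2
reduce: trace(a^2 b) = trace(a) * trace(b a) - trace(b)   [square of a] = x*z - y
so trace(a^2 b^-1) = trace(a^2) * trace(b) - trace(a^2 b)   [inverse elimination on b] = x^2*y - x*z - y
so trace(a b^-2 a) = trace(a^2 b^-1) * trace(b) - trace(a^2)   [inverse elimination on b] = x^2*y^2 - x*y*z - x^2 - y^2 + 2
assemble the triple (trace(r) - 2; trace(r a) - x; trace(r b) - y)

x*y^2 - y*z - x - 2; x^2*y^2 - x*y*z - x^2 - y^2 - x + 2; x*y - y - z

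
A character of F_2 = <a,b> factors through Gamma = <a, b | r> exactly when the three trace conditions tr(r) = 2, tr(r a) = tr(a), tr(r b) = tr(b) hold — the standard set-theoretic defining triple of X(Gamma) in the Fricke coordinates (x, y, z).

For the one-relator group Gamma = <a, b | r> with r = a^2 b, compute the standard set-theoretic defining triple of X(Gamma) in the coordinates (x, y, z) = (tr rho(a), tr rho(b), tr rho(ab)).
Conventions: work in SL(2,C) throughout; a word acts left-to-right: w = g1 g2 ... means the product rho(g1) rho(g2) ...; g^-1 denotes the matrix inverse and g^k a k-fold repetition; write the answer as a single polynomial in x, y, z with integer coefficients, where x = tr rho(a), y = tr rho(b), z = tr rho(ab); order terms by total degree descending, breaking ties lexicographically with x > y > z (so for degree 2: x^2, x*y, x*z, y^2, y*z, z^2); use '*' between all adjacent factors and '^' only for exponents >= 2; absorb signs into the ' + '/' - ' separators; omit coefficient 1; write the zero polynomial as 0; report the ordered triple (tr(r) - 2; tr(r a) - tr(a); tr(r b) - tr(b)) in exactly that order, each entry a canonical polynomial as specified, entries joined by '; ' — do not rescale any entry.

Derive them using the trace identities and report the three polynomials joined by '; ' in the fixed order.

x*z - y - 2; x^2*z - x*y - x - z; x*y*z - x^2 - y^2 - y + 2

next, trace(a^2 b) = trace(a) trace(b a) - trace(b)  (reduce the a square) = x*z - y
trace(a^2 b a) = trace(a) trace(b a^2) - trace(b a) = x^2*z - x*y - z
trace(b^2 a) = trace(b) trace(a b) - trace(a)   [square of b] = y*z - x
trace(b^2) = trace(b) trace(b) - trace(1)   [square of b] = y^2 - 2
trace(a^2 b^2) = trace(a) trace(b^2 a) - trace(b^2)   [square of a] = x*y*z - x^2 - y^2 + 2
assemble the triple (trace(r) - 2; trace(r a) - x; trace(r b) - y)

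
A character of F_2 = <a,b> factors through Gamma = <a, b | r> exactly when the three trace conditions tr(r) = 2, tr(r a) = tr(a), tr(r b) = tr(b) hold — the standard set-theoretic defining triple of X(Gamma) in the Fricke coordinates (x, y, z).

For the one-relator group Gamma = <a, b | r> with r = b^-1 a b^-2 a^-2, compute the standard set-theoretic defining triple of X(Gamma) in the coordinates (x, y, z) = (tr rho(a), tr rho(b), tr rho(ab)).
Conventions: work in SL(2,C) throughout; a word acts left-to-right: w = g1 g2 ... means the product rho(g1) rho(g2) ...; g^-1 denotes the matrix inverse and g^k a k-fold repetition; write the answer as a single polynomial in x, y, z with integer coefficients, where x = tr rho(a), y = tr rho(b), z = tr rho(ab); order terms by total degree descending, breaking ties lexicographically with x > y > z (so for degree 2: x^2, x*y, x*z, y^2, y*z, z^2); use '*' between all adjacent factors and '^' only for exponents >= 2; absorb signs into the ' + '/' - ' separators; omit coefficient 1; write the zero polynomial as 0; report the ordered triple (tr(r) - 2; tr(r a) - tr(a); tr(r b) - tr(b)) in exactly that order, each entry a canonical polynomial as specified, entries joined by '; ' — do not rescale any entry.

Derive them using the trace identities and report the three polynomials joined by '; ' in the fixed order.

x^2*y^2*z - x^3*y - x*y^3 - x*y*z^2 + y^2*z + 3*x*y - z - 2; x*y^2*z - x^2*y - y*z^2 - x + y; y*z - x - y

reduce: trace(b^-1) = trace(b) = y
reduce: trace(b^-2) = trace(b^-1) * trace(b) - trace(1) = y^2 - 2
so trace(a b^-1) = trace(a) * trace(b) - trace(a b) = x*y - z
trace(b^-2 a) = trace(a b^-1) * trace(b) - trace(a) = x*y^2 - y*z - x
trace(b^-2 a^-1) = trace(b^-2) * trace(a) - trace(b^-2 a) = y*z - x
trace(a b a) = trace(a) * trace(b a) - trace(b) = x*z - y
reduce: trace(a b a b) = trace(b a) * trace(b a) - trace(1) = z^2 - 2
trace(b a b^-1 a) = trace(a b a) * trace(b) - trace(a b a b) = x*y*z - y^2 - z^2 + 2
reduce: trace(a^-1 b a b^-1) = trace(b a b^-1) * trace(a) - trace(b a b^-1 a) = -x*y*z + x^2 + y^2 + z^2 - 2
reduce: trace(b^-1 a^-2 b a) = trace(a^-1 b a b^-1) * trace(a) - trace(a^-1 b a b^-1 a) = -x^2*y*z + x^3 + x*y^2 + x*z^2 - 3*x
trace(a b^-2 a^-2 b) = trace(b^-1 a^-2 b a) * trace(b) - trace(b^-1 a^-2 b a b) = -x^2*y^2*z + x^3*y + x*y^3 + x*y*z^2 - 4*x*y + z
trace(b^-1 a b^-2 a^-2) = trace(a b^-2 a^-2) * trace(b) - trace(a b^-2 a^-2 b) = x^2*y^2*z - x^3*y - x*y^3 - x*y*z^2 + y^2*z + 3*x*y - z
reduce: trace(a b^-2 a^-1 b) = trace(a^-1 b a b^-1) * trace(b) - trace(a^-1 b a)   [inverse elimination on b] = -x*y^2*z + x^2*y + y^3 + y*z^2 - 3*y
so trace(b^-1 a b^-2 a^-1) = trace(a b^-2 a^-1) * trace(b) - trace(a b^-2 a^-1 b)   [inverse elimination on b] = x*y^2*z - x^2*y - y*z^2 + y
assemble the triple (trace(r) - 2; trace(r a) - x; trace(r b) - y)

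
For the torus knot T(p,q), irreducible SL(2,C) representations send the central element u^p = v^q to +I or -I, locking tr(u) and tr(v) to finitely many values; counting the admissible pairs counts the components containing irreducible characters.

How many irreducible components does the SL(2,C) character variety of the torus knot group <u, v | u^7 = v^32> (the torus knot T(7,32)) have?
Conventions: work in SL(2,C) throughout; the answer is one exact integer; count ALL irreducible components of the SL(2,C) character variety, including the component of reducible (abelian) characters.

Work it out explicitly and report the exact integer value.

Gamma = < u, v | u^7 = v^32 > (torus knot T(7,32)); the central element u^7 = v^32 acts as +I or -I in any irreducible SL(2,C) representation.
This locks tr(u) to 2*cos(pi*alpha/7), alpha in 1..6, and tr(v) to 2*cos(pi*beta/32), beta in 1..31, on each component of irreducible characters.
u^7 = (-1)^alpha I and v^32 = (-1)^beta I must agree, so alpha and beta have equal parity.
count pairs: odd alpha (3 choices) x odd beta (16), plus even alpha (3) x even beta (15): 3*16 + 3*15 = 93.
Total: 93 irreducible-character components + 1 reducible (abelian) component = 94.

94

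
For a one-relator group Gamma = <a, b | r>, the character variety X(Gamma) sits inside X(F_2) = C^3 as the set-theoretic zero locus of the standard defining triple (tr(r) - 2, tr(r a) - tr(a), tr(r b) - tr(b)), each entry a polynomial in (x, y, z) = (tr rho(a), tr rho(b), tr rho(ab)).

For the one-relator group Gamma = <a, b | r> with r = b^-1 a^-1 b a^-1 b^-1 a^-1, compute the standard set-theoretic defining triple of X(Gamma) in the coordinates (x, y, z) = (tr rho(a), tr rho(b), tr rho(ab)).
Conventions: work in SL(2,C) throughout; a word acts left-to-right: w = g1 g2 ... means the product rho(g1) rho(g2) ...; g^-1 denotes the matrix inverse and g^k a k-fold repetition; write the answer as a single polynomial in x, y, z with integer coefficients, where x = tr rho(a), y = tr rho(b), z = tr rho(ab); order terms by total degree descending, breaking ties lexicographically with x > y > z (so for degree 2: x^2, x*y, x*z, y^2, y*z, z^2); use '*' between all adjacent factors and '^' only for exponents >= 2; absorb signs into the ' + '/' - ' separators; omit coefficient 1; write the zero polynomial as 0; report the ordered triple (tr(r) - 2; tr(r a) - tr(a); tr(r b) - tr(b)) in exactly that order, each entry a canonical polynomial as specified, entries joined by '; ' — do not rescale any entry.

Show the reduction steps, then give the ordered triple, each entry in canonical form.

tr(a^-1) = tr(a) = x
reduce: tr(a^-2) = tr(a^-1)*tr(a) - tr(1)   [inverse elimination on a] = x^2 - 2
reduce: tr(b a^-1) = tr(b)*tr(a) - tr(b a)   [inverse elimination on a] = x*y - z
tr(b a b) = tr(b)*tr(a b) - tr(a)   [square of b] = y*z - x
tr(b a b a) = tr(a b)*tr(a b) - tr(1)   [split at a repeated a] = z^2 - 2
reduce: tr(a^-1 b a b) = tr(b a b)*tr(a) - tr(b a b a)   [inverse elimination on a] = x*y*z - x^2 - z^2 + 2
reduce: tr(a b a^-2 b) = tr(a^-1 b a b)*tr(a) - tr(a^-1 b a b a)   [inverse elimination on a] = x^2*y*z - x^3 - x*z^2 - y*z + 3*x
tr(b a^-2 b^-1 a) = tr(a b a^-2)*tr(b) - tr(a b a^-2 b)   [inverse elimination on b] = -x^2*y*z + x^3 + x*y^2 + x*z^2 - 3*x
tr(a^-1 b^-1 a^-1 b a^-1) = tr(b a^-2 b^-1)*tr(a) - tr(b a^-2 b^-1 a)   [inverse elimination on a] = x^2*y*z - x*y^2 - x*z^2 + x
reduce: tr(b^2) = tr(b)*tr(b) - tr(1)   [square of b] = y^2 - 2
tr(a b^2 a) = tr(a)*tr(b^2 a) - tr(b^2)   [square of a] = x*y*z - x^2 - y^2 + 2
tr(a b a) = tr(a)*tr(b a) - tr(b)   [square of a] = x*z - y
tr(a b^2 a b) = tr(b)*tr(a b a b) - tr(a b a)   [square of b] = y*z^2 - x*z - y
so tr(b^-1 a b^2 a) = tr(a b^2 a)*tr(b) - tr(a b^2 a b)   [inverse elimination on b] = x*y^2*z - x^2*y - y^3 - y*z^2 + x*z + 3*y
tr(b^2 a^-1 b^-1 a) = tr(b^-1 a b^2)*tr(a) - tr(b^-1 a b^2 a)   [inverse elimination on a] = -x*y^2*z + x^2*y + y^3 + y*z^2 - 3*y
reduce: tr(b a^-1 b^-1 a^-1 b) = tr(b^2 a^-1 b^-1)*tr(a) - tr(b^2 a^-1 b^-1 a)   [inverse elimination on a] = x*y^2*z - y^3 - y*z^2 - x*z + 3*y
reduce: tr(a b a b a) = tr(a)*tr(b a b a) - tr(b a b)   [square of a] = x*z^2 - y*z - x
reduce: tr(a b a b a b) = tr(b a b a)*tr(b a) - tr(a b)   [split at a repeated b] = z^3 - 3*z
so tr(b a b a b^-1 a) = tr(a b a b a)*tr(b) - tr(a b a b a b)   [inverse elimination on b] = x*y*z^2 - y^2*z - z^3 - x*y + 3*z
tr(b^-1 a^-1 b a b a) = tr(b a b a b^-1)*tr(a) - tr(b a b a b^-1 a)   [inverse elimination on a] = -x*y*z^2 + x^2*z + y^2*z + z^3 - 3*z
so tr(b a^-1 b^-1 a^-1 b a) = tr(b^-1 a^-1 b a b)*tr(a) - tr(b^-1 a^-1 b a b a)   [inverse elimination on a] = x*y*z^2 - x^2*z - y^2*z - z^3 + x*y + 3*z
tr(a^-1 b^-1 a^-1 b a^-1 b) = tr(b a^-1 b^-1 a^-1 b)*tr(a) - tr(b a^-1 b^-1 a^-1 b a)   [inverse elimination on a] = x^2*y^2*z - x*y^3 - 2*x*y*z^2 + y^2*z + z^3 + 2*x*y - 3*z
tr(b^-1 a^-1 b a^-1 b^-1 a^-1) = tr(a^-1 b^-1 a^-1 b a^-1)*tr(b) - tr(a^-1 b^-1 a^-1 b a^-1 b)   [inverse elimination on b] = x*y*z^2 - y^2*z - z^3 - x*y + 3*z
tr(a^-1 b a^-1) = tr(b a^-1)*tr(a) - tr(b) = x^2*y - x*z - y
reduce: tr(b a^-1 b) = tr(b^2)*tr(a) - tr(b^2 a) = x*y^2 - y*z - x
tr(a^-1 b a^-1 b) = tr(b a^-1 b)*tr(a) - tr(b a^-1 b a) = x^2*y^2 - 2*x*y*z + z^2 - 2
tr(b a^-1 b^-1 a^-1) = tr(a^-1 b a^-1)*tr(b) - tr(a^-1 b a^-1 b) = x*y*z - y^2 - z^2 + 2
tr(a^-1 b a^-1 b^-1 a^-1) = tr(b a^-1 b^-1 a^-1)*tr(a) - tr(b a^-1 b^-1) = x^2*y*z - x*y^2 - x*z^2 + x
assemble the triple (tr(r) - 2; tr(r a) - x; tr(r b) - y)

x*y*z^2 - y^2*z - z^3 - x*y + 3*z - 2; x*y^2*z - x^2*y - y^3 - y*z^2 + x*z - x + 3*y; x^2*y*z - x*y^2 - x*z^2 + x - y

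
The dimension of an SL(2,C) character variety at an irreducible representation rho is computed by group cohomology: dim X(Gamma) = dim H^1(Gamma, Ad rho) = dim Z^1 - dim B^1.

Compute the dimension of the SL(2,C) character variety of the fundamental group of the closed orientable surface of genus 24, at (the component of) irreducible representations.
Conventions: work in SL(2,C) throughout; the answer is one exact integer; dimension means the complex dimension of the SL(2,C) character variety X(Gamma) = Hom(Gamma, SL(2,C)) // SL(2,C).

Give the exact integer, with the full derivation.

138

Gamma = pi_1(Sigma_24) = < a_1, b_1, ..., a_24, b_24 | prod [a_i, b_i] > has 2g = 48 generators and 1 relator.
Unconstrained cocycle data is one sl_2 vector per generator (144 dimensions), cut by the relator condition d_2(z) = 0.
H^2 = coker(d_2) is dual to H^0 = 0 at irreducible rho (Poincare duality), so d_2 is onto: dim Z^1 = 141.
As always at irreducible rho, dim B^1 = 3.
Hence dim X = 141 - 3 = 138.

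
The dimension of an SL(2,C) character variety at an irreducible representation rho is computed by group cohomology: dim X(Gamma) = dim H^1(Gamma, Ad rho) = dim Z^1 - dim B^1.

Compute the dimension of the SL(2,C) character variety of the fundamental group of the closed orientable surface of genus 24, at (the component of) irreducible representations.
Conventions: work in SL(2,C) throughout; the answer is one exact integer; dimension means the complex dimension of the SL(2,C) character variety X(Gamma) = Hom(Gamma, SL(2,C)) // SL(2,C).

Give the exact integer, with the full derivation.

138

The genus-24 surface group: 2g = 48 generators, one relator prod [a_i, b_i].
Unconstrained cocycle data is one sl_2 vector per generator (144 dimensions), cut by the relator condition d_2(z) = 0.
d_2 is surjective at irreducible rho (its cokernel H^2 is dual to H^0 = 0), so dim Z^1 = 144 - 3 = 141.
dim B^1 = 3 (coboundaries, injective at irreducible rho).
dim H^1 = 141 - 3 = 138 = dim X.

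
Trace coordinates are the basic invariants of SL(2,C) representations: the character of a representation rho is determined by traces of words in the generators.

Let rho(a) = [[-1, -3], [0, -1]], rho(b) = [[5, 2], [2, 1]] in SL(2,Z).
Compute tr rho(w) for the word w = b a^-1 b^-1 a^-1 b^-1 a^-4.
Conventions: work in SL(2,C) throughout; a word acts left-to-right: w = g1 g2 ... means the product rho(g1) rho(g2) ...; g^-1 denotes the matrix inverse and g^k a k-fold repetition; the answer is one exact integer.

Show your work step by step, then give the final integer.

-1686

rho(b) = [[5, 2], [2, 1]]
... * rho(a^-1) = [[-1, 3], [0, -1]]  ->  [[-5, 13], [-2, 5]]
... * rho(b^-1) = [[1, -2], [-2, 5]]  ->  [[-31, 75], [-12, 29]]
... * rho(a^-1) = [[-1, 3], [0, -1]]  ->  [[31, -168], [12, -65]]
... * rho(b^-1) = [[1, -2], [-2, 5]]  ->  [[367, -902], [142, -349]]
... * rho(a^-1) = [[-1, 3], [0, -1]]  ->  [[-367, 2003], [-142, 775]]
... * rho(a^-1) = [[-1, 3], [0, -1]]  ->  [[367, -3104], [142, -1201]]
... * rho(a^-1) = [[-1, 3], [0, -1]]  ->  [[-367, 4205], [-142, 1627]]
... * rho(a^-1) = [[-1, 3], [0, -1]]  ->  [[367, -5306], [142, -2053]]
tr = 367 + -2053 = -1686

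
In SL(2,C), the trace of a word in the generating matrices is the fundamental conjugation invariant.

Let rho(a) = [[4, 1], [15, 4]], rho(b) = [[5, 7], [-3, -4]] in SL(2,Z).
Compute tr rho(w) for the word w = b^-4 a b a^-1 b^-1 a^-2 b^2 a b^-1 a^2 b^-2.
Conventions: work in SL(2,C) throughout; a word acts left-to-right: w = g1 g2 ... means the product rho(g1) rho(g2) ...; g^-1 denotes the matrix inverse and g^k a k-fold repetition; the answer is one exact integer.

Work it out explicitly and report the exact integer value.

rho(b^-1) = [[-4, -7], [3, 5]]
... * rho(b^-1) = [[-4, -7], [3, 5]]  ->  [[-5, -7], [3, 4]]
... * rho(b^-1) = [[-4, -7], [3, 5]]  ->  [[-1, 0], [0, -1]]
... * rho(b^-1) = [[-4, -7], [3, 5]]  ->  [[4, 7], [-3, -5]]
... * rho(a) = [[4, 1], [15, 4]]  ->  [[121, 32], [-87, -23]]
... * rho(b) = [[5, 7], [-3, -4]]  ->  [[509, 719], [-366, -517]]
... * rho(a^-1) = [[4, -1], [-15, 4]]  ->  [[-8749, 2367], [6291, -1702]]
... * rho(b^-1) = [[-4, -7], [3, 5]]  ->  [[42097, 73078], [-30270, -52547]]
... * rho(a^-1) = [[4, -1], [-15, 4]]  ->  [[-927782, 250215], [667125, -179918]]
... * rho(a^-1) = [[4, -1], [-15, 4]]  ->  [[-7464353, 1928642], [5367270, -1386797]]
... * rho(b) = [[5, 7], [-3, -4]]  ->  [[-43107691, -59965039], [30996741, 43118078]]
... * rho(b) = [[5, 7], [-3, -4]]  ->  [[-35643338, -61893681], [25629471, 44504875]]
... * rho(a) = [[4, 1], [15, 4]]  ->  [[-1070978567, -283218062], [770091009, 203648971]]
... * rho(b^-1) = [[-4, -7], [3, 5]]  ->  [[3434260082, 6080759659], [-2469417123, -4372392208]]
... * rho(a) = [[4, 1], [15, 4]]  ->  [[104948435213, 27757298718], [-75463551612, -19958985955]]
... * rho(a) = [[4, 1], [15, 4]]  ->  [[836153221622, 215977630085], [-601238995773, -155299495432]]
... * rho(b^-1) = [[-4, -7], [3, 5]]  ->  [[-2696679996233, -4773184400929], [1939057496796, 3432175493251]]
... * rho(b^-1) = [[-4, -7], [3, 5]]  ->  [[-3532833217855, -4989162031014], [2540296492569, 3587474988683]]
tr = -3532833217855 + 3587474988683 = 54641770828

54641770828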